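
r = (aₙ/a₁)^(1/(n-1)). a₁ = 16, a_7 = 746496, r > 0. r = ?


r^(n-1) = aₙ/a₁
r^6 = 746496/16 = 46656
r = 46656^(1/6)
= ±6; taking r > 0 gives r = 6

r = 6


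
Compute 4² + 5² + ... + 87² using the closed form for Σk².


Σₖ₌4^87 k² = Σₖ₌₁^87 k² − Σₖ₌₁^3 k²
= 87·88·175/6 − 3·4·7/6
= 223300 − 14 = 223286

Σk² = 223286


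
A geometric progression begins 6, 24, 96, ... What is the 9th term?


aₙ = a₁·r^(n-1)
= 6×4^8
= 6×65536
= 393216

a_9 = 393216


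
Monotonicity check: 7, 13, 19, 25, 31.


Differences: 6, 6, 6, 6
All differences > 0 → strictly INCREASING

Monotonically increasing


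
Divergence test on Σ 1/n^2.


lim(n→∞) 1/n^2 = 0
lim aₙ = 0 → nth-term test is INCONCLUSIVE
(Need other tests; this is actually a convergent p-series with p=2 > 1)

Inconclusive (lim aₙ = 0; need another test)


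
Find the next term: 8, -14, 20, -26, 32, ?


Pattern: alternating sign, magnitude arithmetic (d=6)
Terms: 8, -14, 20, -26, 32
Next term = -38

Next term = -38


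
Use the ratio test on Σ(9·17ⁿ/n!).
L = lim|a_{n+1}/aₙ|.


aₙ = 9·17^n/n!
a_{n+1}/aₙ = 17^(n+1)/(n+1)! × n!/17^n  (constant 9 cancels)
= 17/(n+1)
L = lim(n→∞) 17/(n+1) = 0
L < 1 → series CONVERGES

Converges (ratio test: L = 0 < 1)


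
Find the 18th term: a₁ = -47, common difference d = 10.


aₙ = a₁ + (n-1)d
= -47 + (18-1)×10
= -47 + 170
= 123

a_18 = 123


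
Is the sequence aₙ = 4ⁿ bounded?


aₙ = 4ⁿ → as n→∞, aₙ→∞ (since base 4 > 1)
No finite upper bound exists
The sequence is UNBOUNDED

Unbounded (aₙ → ∞ as n → ∞)


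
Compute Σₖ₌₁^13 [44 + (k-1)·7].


aₙ = 44 + (13-1)×7 = 128
Sₙ = n(a₁+aₙ)/2 = 13×(44+128)/2
= 13×172/2 = 1118

S_13 = 1118


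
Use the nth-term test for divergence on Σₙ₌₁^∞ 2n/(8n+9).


lim(n→∞) 2n/(8n+9) = 2/8 = 1/4  (divide numerator and denominator by n)
lim aₙ = 1/4 ≠ 0 → series DIVERGES

Diverges (lim aₙ = 1/4 ≠ 0)


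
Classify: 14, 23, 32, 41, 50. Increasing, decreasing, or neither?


Differences: 9, 9, 9, 9
All differences > 0 → strictly INCREASING

Monotonically increasing


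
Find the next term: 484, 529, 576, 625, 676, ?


Pattern: perfect squares: n²
Terms: 484, 529, 576, 625, 676
Next term = 729

Next term = 729


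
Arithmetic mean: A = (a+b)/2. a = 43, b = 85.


AM = (43 + 85)/2 = 128/2 = 64

AM = 64


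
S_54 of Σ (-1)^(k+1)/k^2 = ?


S = 1 - 1/4 + 1/9 - 1/16 + 1/25 - 1/36 + 1/49 - 1/64 ± ...
= 0.8223
(Full series converges to +π²/12 ≈ +0.8225)

S_54 = 0.8223


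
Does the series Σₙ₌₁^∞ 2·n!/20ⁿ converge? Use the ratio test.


aₙ = 2·n!/20^n
a_{n+1}/aₙ = (n+1)!/20^(n+1) × 20^n/n!  (constant 2 cancels)
= (n+1)/20
L = lim(n→∞) (n+1)/20 = ∞
L > 1 → series DIVERGES

Diverges (ratio test: L = ∞ > 1)


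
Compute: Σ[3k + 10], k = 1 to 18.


Σ(3k+10) = 3·Σk + 10·n
= 3·171 + 10·18
= 513 + 180 = 693

Σ = 693


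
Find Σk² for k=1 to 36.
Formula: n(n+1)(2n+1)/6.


n = 36
n(n+1)(2n+1)/6 = 36×37×73/6
= 97236/6 = 16206

Σk² = 16206


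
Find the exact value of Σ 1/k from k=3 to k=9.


Σₖ₌3^9 1/k = 1/3 + 1/4 + 1/5 + 1/6 + 1/7 + 1/8 + 1/9
= 3349/2520
≈ 1.329

Sum = 3349/2520 ≈ 1.329


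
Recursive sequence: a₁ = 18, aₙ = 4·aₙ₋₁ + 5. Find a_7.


Computing step by step:
a_1 = 18
a_2 = 77
a_3 = 313
a_4 = 1257
a_5 = 5033
a_6 = 20137
a_7 = 80553


a_7 = 80553


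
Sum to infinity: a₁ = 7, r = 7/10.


S∞ = a₁/(1-r) = 7/(1 - 7/10)
= 7/(3/10)
= 70/3

S∞ = 70/3


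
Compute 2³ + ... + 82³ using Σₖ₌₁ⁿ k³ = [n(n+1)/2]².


Σₖ₌2^82 k³ = [82·83/2]² − [1·2/2]²
= 11580409 − 1 = 11580408

Σk³ = 11580408


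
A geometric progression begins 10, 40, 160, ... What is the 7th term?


aₙ = a₁·r^(n-1)
= 10×4^6
= 10×4096
= 40960

a_7 = 40960


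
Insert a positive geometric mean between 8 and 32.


GM = √(8×32) = √256 = 16

GM = 16


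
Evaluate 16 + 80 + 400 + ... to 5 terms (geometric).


Sₙ = 16×(5^5 - 1)/(5 - 1)
= 16×(3125 - 1)/4
= 16×3124/4
= 12496

S_5 = 12496


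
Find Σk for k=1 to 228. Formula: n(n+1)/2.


n(n+1)/2 = 228×229/2 = 52212/2 = 26106

Σk = 26106


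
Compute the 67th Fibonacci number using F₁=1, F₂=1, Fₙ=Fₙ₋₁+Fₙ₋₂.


Fibonacci sequence: 1, 1, 2, 3, 5, 8, 13, 21, 34, 55, 89, ...
F(67) = 44945570212853

F(67) = 44945570212853


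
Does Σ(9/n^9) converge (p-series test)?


p-series test: Σ c/n^p converges if p > 1, diverges if p ≤ 1 (constant c > 0 doesn't affect convergence).
p = 9
9 > 1 → CONVERGES

Converges (p = 9 > 1)


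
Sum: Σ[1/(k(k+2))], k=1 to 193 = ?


1/(k(k+2)) = (1/2)·(1/k - 1/(k+2)) (partial fractions)
Telescoping: Σ = (1/2)·(1 + 1/2 - 1/194 - 1/195) = 14089/18915

Sum = 14089/18915


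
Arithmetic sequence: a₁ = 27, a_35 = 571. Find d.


d = (aₙ - a₁)/(n-1)
= (571 - 27)/(35-1)
= 544/34 = 16

d = 16


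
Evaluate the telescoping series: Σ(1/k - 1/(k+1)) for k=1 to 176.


Telescoping: adjacent terms cancel.
= 1/1 - 1/177
= 1 - 1/177 = 176/177

Sum = 176/177


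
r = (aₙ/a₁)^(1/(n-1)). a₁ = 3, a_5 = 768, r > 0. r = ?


r^(n-1) = aₙ/a₁
r^4 = 768/3 = 256
r = 256^(1/4)
= ±4; taking r > 0 gives r = 4

r = 4


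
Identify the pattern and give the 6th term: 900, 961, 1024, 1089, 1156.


Pattern: perfect squares: n²
Terms: 900, 961, 1024, 1089, 1156
Next term = 1225

Next term = 1225


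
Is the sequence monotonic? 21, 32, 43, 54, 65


Differences: 11, 11, 11, 11
All differences > 0 → strictly INCREASING

Monotonically increasing


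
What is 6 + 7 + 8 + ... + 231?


Σₖ₌6^231 k = Σₖ₌₁^231 k − Σₖ₌₁^5 k
= 231·232/2 − 5·6/2
= 26796 − 15 = 26781

Σk = 26781


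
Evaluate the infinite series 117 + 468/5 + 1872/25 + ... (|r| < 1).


S∞ = a₁/(1-r) = 117/(1 - 4/5)
= 117/(1/5)
= 585

S∞ = 585


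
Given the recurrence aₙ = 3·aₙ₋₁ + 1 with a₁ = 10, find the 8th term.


Computing step by step:
a_1 = 10
a_2 = 31
a_3 = 94
a_4 = 283
a_5 = 850
a_6 = 2551
a_7 = 7654
a_8 = 22963


a_8 = 22963


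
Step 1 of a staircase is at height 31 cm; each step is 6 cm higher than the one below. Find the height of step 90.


aₙ = a₁ + (n-1)d
= 31 + (90-1)×6
= 31 + 534
= 565

a_90 = 565


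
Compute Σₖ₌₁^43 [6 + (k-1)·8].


aₙ = 6 + (43-1)×8 = 342
Sₙ = n(a₁+aₙ)/2 = 43×(6+342)/2
= 43×348/2 = 7482

S_43 = 7482


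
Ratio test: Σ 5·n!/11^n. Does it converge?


aₙ = 5·n!/11^n
a_{n+1}/aₙ = (n+1)!/11^(n+1) × 11^n/n!  (constant 5 cancels)
= (n+1)/11
L = lim(n→∞) (n+1)/11 = ∞
L > 1 → series DIVERGES

Diverges (ratio test: L = ∞ > 1)


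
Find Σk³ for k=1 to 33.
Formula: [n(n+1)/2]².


n(n+1)/2 = 33×34/2 = 561
Σk³ = 561² = 314721

Σk³ = 314721


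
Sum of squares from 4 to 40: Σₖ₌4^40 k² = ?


Σₖ₌4^40 k² = Σₖ₌₁^40 k² − Σₖ₌₁^3 k²
= 40·41·81/6 − 3·4·7/6
= 22140 − 14 = 22126

Σk² = 22126


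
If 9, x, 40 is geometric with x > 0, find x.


GM = √(9×40) = √360 = 18.9737

GM = 18.9737


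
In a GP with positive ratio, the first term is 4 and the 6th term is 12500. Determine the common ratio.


r^(n-1) = aₙ/a₁
r^5 = 12500/4 = 3125
r = 3125^(1/5)
= 5

r = 5


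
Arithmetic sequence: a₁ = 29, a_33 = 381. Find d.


d = (aₙ - a₁)/(n-1)
= (381 - 29)/(33-1)
= 352/32 = 11

d = 11


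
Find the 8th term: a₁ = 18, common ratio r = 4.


aₙ = a₁·r^(n-1)
= 18×4^7
= 18×16384
= 294912

a_8 = 294912


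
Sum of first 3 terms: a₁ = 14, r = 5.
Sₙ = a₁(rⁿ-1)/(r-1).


Sₙ = 14×(5^3 - 1)/(5 - 1)
= 14×(125 - 1)/4
= 14×124/4
= 434

S_3 = 434


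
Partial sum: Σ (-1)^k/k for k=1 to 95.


S = -1 + 1/2 - 1/3 + 1/4 - 1/5 + 1/6 - 1/7 + 1/8 ± ...
= -0.6984
(Full series converges to -ln(2) ≈ -0.6931)

S_95 = -0.6984


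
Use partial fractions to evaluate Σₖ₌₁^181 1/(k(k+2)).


1/(k(k+2)) = (1/2)·(1/k - 1/(k+2)) (partial fractions)
Telescoping: Σ = (1/2)·(1 + 1/2 - 1/182 - 1/183) = 24797/33306

Sum = 24797/33306


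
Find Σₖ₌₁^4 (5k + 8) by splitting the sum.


Σ(5k+8) = 5·Σk + 8·n
= 5·10 + 8·4
= 50 + 32 = 82

Σ = 82


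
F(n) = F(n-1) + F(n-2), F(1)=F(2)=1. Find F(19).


Fibonacci sequence: 1, 1, 2, 3, 5, 8, 13, 21, 34, 55, 89, ...
F(19) = 4181

F(19) = 4181


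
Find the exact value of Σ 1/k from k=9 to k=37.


Σₖ₌9^37 1/k = 1/9 + 1/10 + 1/11 + ... + 1/37
= 102954062083699/69388720221600
≈ 1.4837

Sum = 102954062083699/69388720221600 ≈ 1.4837


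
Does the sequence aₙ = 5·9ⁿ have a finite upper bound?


aₙ = 5·9ⁿ → as n→∞, aₙ→∞ (since base 9 > 1)
No finite upper bound exists
The sequence is UNBOUNDED

Unbounded (aₙ → ∞ as n → ∞)


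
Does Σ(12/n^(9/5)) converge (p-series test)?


p-series test: Σ c/n^p converges if p > 1, diverges if p ≤ 1 (constant c > 0 doesn't affect convergence).
p = 9/5
9/5 > 1 → CONVERGES

Converges (p = 9/5 > 1)


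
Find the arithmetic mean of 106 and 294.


AM = (106 + 294)/2 = 400/2 = 200

AM = 200


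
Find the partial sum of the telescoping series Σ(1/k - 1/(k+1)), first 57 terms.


Telescoping: adjacent terms cancel.
= 1/1 - 1/58
= 1 - 1/58 = 57/58

Sum = 57/58


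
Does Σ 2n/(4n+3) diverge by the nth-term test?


lim(n→∞) 2n/(4n+3) = 2/4 = 1/2  (divide numerator and denominator by n)
lim aₙ = 1/2 ≠ 0 → series DIVERGES

Diverges (lim aₙ = 1/2 ≠ 0)


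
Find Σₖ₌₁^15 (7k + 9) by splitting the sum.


Σ(7k+9) = 7·Σk + 9·n
= 7·120 + 9·15
= 840 + 135 = 975

Σ = 975


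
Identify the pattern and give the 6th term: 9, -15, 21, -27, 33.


Pattern: alternating sign, magnitude arithmetic (d=6)
Terms: 9, -15, 21, -27, 33
Next term = -39

Next term = -39


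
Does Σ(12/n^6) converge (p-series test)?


p-series test: Σ c/n^p converges if p > 1, diverges if p ≤ 1 (constant c > 0 doesn't affect convergence).
p = 6
6 > 1 → CONVERGES

Converges (p = 6 > 1)


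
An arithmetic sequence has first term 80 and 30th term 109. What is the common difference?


d = (aₙ - a₁)/(n-1)
= (109 - 80)/(30-1)
= 29/29 = 1

d = 1


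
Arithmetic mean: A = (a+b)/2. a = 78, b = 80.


AM = (78 + 80)/2 = 158/2 = 79

AM = 79


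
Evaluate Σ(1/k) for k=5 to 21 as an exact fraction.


Σₖ₌5^21 1/k = 1/5 + 1/6 + 1/7 + ... + 1/21
= 24241859/15519504
≈ 1.562

Sum = 24241859/15519504 ≈ 1.562


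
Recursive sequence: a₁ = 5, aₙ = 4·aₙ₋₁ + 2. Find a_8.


Computing step by step:
a_1 = 5
a_2 = 22
a_3 = 90
a_4 = 362
a_5 = 1450
a_6 = 5802
a_7 = 23210
a_8 = 92842


a_8 = 92842


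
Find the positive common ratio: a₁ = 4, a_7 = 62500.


r^(n-1) = aₙ/a₁
r^6 = 62500/4 = 15625
r = 15625^(1/6)
= ±5; taking r > 0 gives r = 5

r = 5


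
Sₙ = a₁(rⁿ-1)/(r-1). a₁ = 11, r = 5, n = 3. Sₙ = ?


Sₙ = 11×(5^3 - 1)/(5 - 1)
= 11×(125 - 1)/4
= 11×124/4
= 341

S_3 = 341


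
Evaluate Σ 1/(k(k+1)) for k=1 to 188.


1/(k(k+1)) = 1/k - 1/(k+1) (partial fractions)
Telescoping: Σ = 1 - 1/189 = 188/189

Sum = 188/189


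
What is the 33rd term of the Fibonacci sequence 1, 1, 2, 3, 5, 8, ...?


Fibonacci sequence: 1, 1, 2, 3, 5, 8, 13, 21, 34, 55, 89, ...
F(33) = 3524578

F(33) = 3524578


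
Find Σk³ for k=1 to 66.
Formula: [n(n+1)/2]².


n(n+1)/2 = 66×67/2 = 2211
Σk³ = 2211² = 4888521

Σk³ = 4888521


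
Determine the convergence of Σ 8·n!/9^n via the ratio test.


aₙ = 8·n!/9^n
a_{n+1}/aₙ = (n+1)!/9^(n+1) × 9^n/n!  (constant 8 cancels)
= (n+1)/9
L = lim(n→∞) (n+1)/9 = ∞
L > 1 → series DIVERGES

Diverges (ratio test: L = ∞ > 1)


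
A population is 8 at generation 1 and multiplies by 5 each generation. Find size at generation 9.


aₙ = a₁·r^(n-1)
= 8×5^8
= 8×390625
= 3125000

a_9 = 3125000


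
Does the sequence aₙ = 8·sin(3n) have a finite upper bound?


For all n, -1 ≤ sin(3n) ≤ 1, so -8 ≤ 8·sin(3n) ≤ 8
Lower bound: -8, Upper bound: 8
The sequence IS bounded

Bounded (-8 ≤ aₙ ≤ 8)


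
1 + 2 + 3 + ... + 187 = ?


n(n+1)/2 = 187×188/2 = 35156/2 = 17578

Σk = 17578


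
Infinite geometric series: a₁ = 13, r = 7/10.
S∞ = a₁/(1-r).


S∞ = a₁/(1-r) = 13/(1 - 7/10)
= 13/(3/10)
= 130/3

S∞ = 130/3


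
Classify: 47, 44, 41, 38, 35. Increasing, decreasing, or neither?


Differences: -3, -3, -3, -3
All differences < 0 → strictly DECREASING

Monotonically decreasing


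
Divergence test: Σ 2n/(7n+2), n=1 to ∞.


lim(n→∞) 2n/(7n+2) = 2/7 = 2/7  (divide numerator and denominator by n)
lim aₙ = 2/7 ≠ 0 → series DIVERGES

Diverges (lim aₙ = 2/7 ≠ 0)


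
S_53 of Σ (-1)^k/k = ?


S = -1 + 1/2 - 1/3 + 1/4 - 1/5 + 1/6 - 1/7 + 1/8 ± ...
= -0.7025
(Full series converges to -ln(2) ≈ -0.6931)

S_53 = -0.7025


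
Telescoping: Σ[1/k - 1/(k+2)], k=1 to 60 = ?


Telescoping with gap 2: two head and two tail terms survive.
= (1 + 1/2) - (1/61 + 1/62)
= 3/2 - 1/61 - 1/62 = 2775/1891

Sum = 2775/1891


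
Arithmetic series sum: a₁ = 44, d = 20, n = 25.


aₙ = 44 + (25-1)×20 = 524
Sₙ = n(a₁+aₙ)/2 = 25×(44+524)/2
= 25×568/2 = 7100

S_25 = 7100


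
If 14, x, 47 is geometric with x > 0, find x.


GM = √(14×47) = √658 = 25.6515

GM = 25.6515


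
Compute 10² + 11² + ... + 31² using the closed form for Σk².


Σₖ₌10^31 k² = Σₖ₌₁^31 k² − Σₖ₌₁^9 k²
= 31·32·63/6 − 9·10·19/6
= 10416 − 285 = 10131

Σk² = 10131


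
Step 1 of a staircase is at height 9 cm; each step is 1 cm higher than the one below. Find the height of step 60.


aₙ = a₁ + (n-1)d
= 9 + (60-1)×1
= 9 + 59
= 68

a_60 = 68


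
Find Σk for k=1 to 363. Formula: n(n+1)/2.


n(n+1)/2 = 363×364/2 = 132132/2 = 66066

Σk = 66066


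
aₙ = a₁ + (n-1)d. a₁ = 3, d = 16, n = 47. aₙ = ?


aₙ = a₁ + (n-1)d
= 3 + (47-1)×16
= 3 + 736
= 739

a_47 = 739


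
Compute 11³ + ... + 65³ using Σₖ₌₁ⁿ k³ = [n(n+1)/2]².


Σₖ₌11^65 k³ = [65·66/2]² − [10·11/2]²
= 4601025 − 3025 = 4598000

Σk³ = 4598000


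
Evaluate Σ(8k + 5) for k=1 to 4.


Σ(8k+5) = 8·Σk + 5·n
= 8·10 + 5·4
= 80 + 20 = 100

Σ = 100


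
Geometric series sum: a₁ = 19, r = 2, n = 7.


Sₙ = 19×(2^7 - 1)/(2 - 1)
= 19×(128 - 1)/1
= 19×127/1
= 2413

S_7 = 2413


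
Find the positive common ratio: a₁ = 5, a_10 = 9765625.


r^(n-1) = aₙ/a₁
r^9 = 9765625/5 = 1953125
r = 1953125^(1/9)
= 5

r = 5


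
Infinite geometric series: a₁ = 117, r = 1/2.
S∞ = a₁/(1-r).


S∞ = a₁/(1-r) = 117/(1 - 1/2)
= 117/(1/2)
= 234

S∞ = 234


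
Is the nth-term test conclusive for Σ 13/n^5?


lim(n→∞) 13/n^5 = 0
lim aₙ = 0 → nth-term test is INCONCLUSIVE
(Need other tests; this is actually a convergent p-series with p=5 > 1)

Inconclusive (lim aₙ = 0; need another test)


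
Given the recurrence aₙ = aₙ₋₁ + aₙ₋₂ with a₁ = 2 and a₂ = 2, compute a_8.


Computing iteratively: 2, 2, 4, 6, 10, 16, 26, 42
a_8 = 42

a_8 = 42


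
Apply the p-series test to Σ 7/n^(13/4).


p-series test: Σ c/n^p converges if p > 1, diverges if p ≤ 1 (constant c > 0 doesn't affect convergence).
p = 13/4
13/4 > 1 → CONVERGES

Converges (p = 13/4 > 1)


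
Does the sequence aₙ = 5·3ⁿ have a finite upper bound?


aₙ = 5·3ⁿ → as n→∞, aₙ→∞ (since base 3 > 1)
No finite upper bound exists
The sequence is UNBOUNDED

Unbounded (aₙ → ∞ as n → ∞)


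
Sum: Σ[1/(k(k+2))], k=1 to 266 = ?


1/(k(k+2)) = (1/2)·(1/k - 1/(k+2)) (partial fractions)
Telescoping: Σ = (1/2)·(1 + 1/2 - 1/267 - 1/268) = 106799/143112

Sum = 106799/143112


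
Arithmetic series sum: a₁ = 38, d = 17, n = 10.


aₙ = 38 + (10-1)×17 = 191
Sₙ = n(a₁+aₙ)/2 = 10×(38+191)/2
= 10×229/2 = 1145

S_10 = 1145


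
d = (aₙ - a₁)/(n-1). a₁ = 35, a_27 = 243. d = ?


d = (aₙ - a₁)/(n-1)
= (243 - 35)/(27-1)
= 208/26 = 8

d = 8


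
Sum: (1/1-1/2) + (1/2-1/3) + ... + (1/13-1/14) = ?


Telescoping: adjacent terms cancel.
= 1/1 - 1/14
= 1 - 1/14 = 13/14

Sum = 13/14


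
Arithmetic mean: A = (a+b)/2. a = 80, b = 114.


AM = (80 + 114)/2 = 194/2 = 97

AM = 97


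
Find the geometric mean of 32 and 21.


GM = √(32×21) = √672 = 25.923

GM = 25.923


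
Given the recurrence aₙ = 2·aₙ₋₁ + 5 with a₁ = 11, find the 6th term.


Computing step by step:
a_1 = 11
a_2 = 27
a_3 = 59
a_4 = 123
a_5 = 251
a_6 = 507


a_6 = 507


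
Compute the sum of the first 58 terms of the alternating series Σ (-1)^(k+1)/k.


S = 1 - 1/2 + 1/3 - 1/4 + 1/5 - 1/6 + 1/7 - 1/8 ± ...
= 0.6846
(Full series converges to +ln(2) ≈ +0.6931)

S_58 = 0.6846


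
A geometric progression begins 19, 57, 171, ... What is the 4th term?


aₙ = a₁·r^(n-1)
= 19×3^3
= 19×27
= 513

a_4 = 513


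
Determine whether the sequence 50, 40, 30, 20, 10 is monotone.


Differences: -10, -10, -10, -10
All differences < 0 → strictly DECREASING

Monotonically decreasing


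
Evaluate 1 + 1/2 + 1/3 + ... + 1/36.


H_36 = 1/1 + 1/2 + 1/3 + ... + 1/36
= 54801925434709/13127595717600
≈ 4.1746

H_36 = 54801925434709/13127595717600 ≈ 4.1746


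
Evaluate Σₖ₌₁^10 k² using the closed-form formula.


n = 10
n(n+1)(2n+1)/6 = 10×11×21/6
= 2310/6 = 385

Σk² = 385


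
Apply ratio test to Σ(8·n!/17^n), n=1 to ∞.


aₙ = 8·n!/17^n
a_{n+1}/aₙ = (n+1)!/17^(n+1) × 17^n/n!  (constant 8 cancels)
= (n+1)/17
L = lim(n→∞) (n+1)/17 = ∞
L > 1 → series DIVERGES

Diverges (ratio test: L = ∞ > 1)


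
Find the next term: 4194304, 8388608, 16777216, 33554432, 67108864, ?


Pattern: powers of 2: 2ⁿ
Terms: 4194304, 8388608, 16777216, 33554432, 67108864
Next term = 134217728

Next term = 134217728


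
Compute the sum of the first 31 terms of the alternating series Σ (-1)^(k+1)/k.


S = 1 - 1/2 + 1/3 - 1/4 + 1/5 - 1/6 + 1/7 - 1/8 ± ...
= 0.709
(Full series converges to +ln(2) ≈ +0.6931)

S_31 = 0.709


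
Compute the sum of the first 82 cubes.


n(n+1)/2 = 82×83/2 = 3403
Σk³ = 3403² = 11580409

Σk³ = 11580409


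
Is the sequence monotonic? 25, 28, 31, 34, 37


Differences: 3, 3, 3, 3
All differences > 0 → strictly INCREASING

Monotonically increasing


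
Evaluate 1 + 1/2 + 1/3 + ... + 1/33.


H_33 = 1/1 + 1/2 + 1/3 + ... + 1/33
= 53676090078349/13127595717600
≈ 4.0888

H_33 = 53676090078349/13127595717600 ≈ 4.0888


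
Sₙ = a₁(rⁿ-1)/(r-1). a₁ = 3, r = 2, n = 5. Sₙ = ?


Sₙ = 3×(2^5 - 1)/(2 - 1)
= 3×(32 - 1)/1
= 3×31/1
= 93

S_5 = 93


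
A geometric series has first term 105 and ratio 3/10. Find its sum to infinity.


S∞ = a₁/(1-r) = 105/(1 - 3/10)
= 105/(7/10)
= 150

S∞ = 150


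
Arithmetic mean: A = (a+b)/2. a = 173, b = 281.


AM = (173 + 281)/2 = 454/2 = 227

AM = 227


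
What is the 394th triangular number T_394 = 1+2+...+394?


n(n+1)/2 = 394×395/2 = 155630/2 = 77815

Σk = 77815


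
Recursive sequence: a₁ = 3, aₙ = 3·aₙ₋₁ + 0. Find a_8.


Computing step by step:
a_1 = 3
a_2 = 9
a_3 = 27
a_4 = 81
a_5 = 243
a_6 = 729
a_7 = 2187
a_8 = 6561


a_8 = 6561


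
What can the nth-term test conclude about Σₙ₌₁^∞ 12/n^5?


lim(n→∞) 12/n^5 = 0
lim aₙ = 0 → nth-term test is INCONCLUSIVE
(Need other tests; this is actually a convergent p-series with p=5 > 1)

Inconclusive (lim aₙ = 0; need another test)


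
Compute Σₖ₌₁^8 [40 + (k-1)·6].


aₙ = 40 + (8-1)×6 = 82
Sₙ = n(a₁+aₙ)/2 = 8×(40+82)/2
= 8×122/2 = 488

S_8 = 488


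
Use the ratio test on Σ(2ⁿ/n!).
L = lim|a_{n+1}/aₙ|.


aₙ = 2^n/n!
a_{n+1}/aₙ = 2^(n+1)/(n+1)! × n!/2^n
= 2/(n+1)
L = lim(n→∞) 2/(n+1) = 0
L < 1 → series CONVERGES

Converges (ratio test: L = 0 < 1)


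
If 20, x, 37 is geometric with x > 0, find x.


GM = √(20×37) = √740 = 27.2029

GM = 27.2029


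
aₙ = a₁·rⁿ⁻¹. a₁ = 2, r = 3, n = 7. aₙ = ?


aₙ = a₁·r^(n-1)
= 2×3^6
= 2×729
= 1458

a_7 = 1458


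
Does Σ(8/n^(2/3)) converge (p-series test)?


p-series test: Σ c/n^p converges if p > 1, diverges if p ≤ 1 (constant c > 0 doesn't affect convergence).
p = 2/3
2/3 ≤ 1 → DIVERGES

Diverges (p = 2/3 ≤ 1)


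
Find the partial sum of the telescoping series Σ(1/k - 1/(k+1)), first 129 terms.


Telescoping: adjacent terms cancel.
= 1/1 - 1/130
= 1 - 1/130 = 129/130

Sum = 129/130


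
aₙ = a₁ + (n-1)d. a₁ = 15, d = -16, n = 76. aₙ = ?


aₙ = a₁ + (n-1)d
= 15 + (76-1)×-16
= 15 - 1200
= -1185

a_76 = -1185


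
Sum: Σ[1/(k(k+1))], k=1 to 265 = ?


1/(k(k+1)) = 1/k - 1/(k+1) (partial fractions)
Telescoping: Σ = 1 - 1/266 = 265/266

Sum = 265/266


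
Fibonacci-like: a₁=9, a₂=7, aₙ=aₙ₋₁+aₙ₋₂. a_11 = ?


Computing iteratively: 9, 7, 16, 23, 39, 62, 101, 163, 264, 427, 691
a_11 = 691

a_11 = 691


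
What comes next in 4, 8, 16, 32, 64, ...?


Pattern: powers of 2: 2ⁿ
Terms: 4, 8, 16, 32, 64
Next term = 128

Next term = 128


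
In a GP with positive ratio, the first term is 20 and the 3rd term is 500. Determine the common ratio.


r^(n-1) = aₙ/a₁
r^2 = 500/20 = 25
r = 25^(1/2)
= ±5; taking r > 0 gives r = 5

r = 5


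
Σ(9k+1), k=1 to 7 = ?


Σ(9k+1) = 9·Σk + 1·n
= 9·28 + 1·7
= 252 + 7 = 259

Σ = 259


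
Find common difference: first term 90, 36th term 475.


d = (aₙ - a₁)/(n-1)
= (475 - 90)/(36-1)
= 385/35 = 11

d = 11


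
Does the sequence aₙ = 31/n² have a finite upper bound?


a₁ = 31, a₂ = 31/4, a₃ = 31/9, ...
0 < aₙ ≤ 31 for all n ≥ 1
The sequence IS bounded

Bounded (0 < aₙ ≤ 31)


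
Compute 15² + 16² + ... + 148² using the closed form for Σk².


Σₖ₌15^148 k² = Σₖ₌₁^148 k² − Σₖ₌₁^14 k²
= 148·149·297/6 − 14·15·29/6
= 1091574 − 1015 = 1090559

Σk² = 1090559


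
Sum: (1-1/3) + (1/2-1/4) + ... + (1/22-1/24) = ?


Telescoping with gap 2: two head and two tail terms survive.
= (1 + 1/2) - (1/23 + 1/24)
= 3/2 - 1/23 - 1/24 = 781/552

Sum = 781/552


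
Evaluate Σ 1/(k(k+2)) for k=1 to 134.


1/(k(k+2)) = (1/2)·(1/k - 1/(k+2)) (partial fractions)
Telescoping: Σ = (1/2)·(1 + 1/2 - 1/135 - 1/136) = 27269/36720

Sum = 27269/36720


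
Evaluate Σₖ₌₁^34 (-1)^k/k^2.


S = -1 + 1/4 - 1/9 + 1/16 - 1/25 + 1/36 - 1/49 + 1/64 ± ...
= -0.822
(Full series converges to -π²/12 ≈ -0.8225)

S_34 = -0.822


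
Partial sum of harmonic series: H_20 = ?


H_20 = 1/1 + 1/2 + 1/3 + ... + 1/20
= 55835135/15519504
≈ 3.5977

H_20 = 55835135/15519504 ≈ 3.5977


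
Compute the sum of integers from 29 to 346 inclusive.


Σₖ₌29^346 k = Σₖ₌₁^346 k − Σₖ₌₁^28 k
= 346·347/2 − 28·29/2
= 60031 − 406 = 59625

Σk = 59625


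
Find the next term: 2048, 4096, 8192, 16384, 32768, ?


Pattern: powers of 2: 2ⁿ
Terms: 2048, 4096, 8192, 16384, 32768
Next term = 65536

Next term = 65536


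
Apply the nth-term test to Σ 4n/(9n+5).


lim(n→∞) 4n/(9n+5) = 4/9 = 4/9  (divide numerator and denominator by n)
lim aₙ = 4/9 ≠ 0 → series DIVERGES

Diverges (lim aₙ = 4/9 ≠ 0)


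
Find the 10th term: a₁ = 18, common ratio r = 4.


aₙ = a₁·r^(n-1)
= 18×4^9
= 18×262144
= 4718592

a_10 = 4718592


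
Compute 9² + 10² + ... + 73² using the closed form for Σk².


Σₖ₌9^73 k² = Σₖ₌₁^73 k² − Σₖ₌₁^8 k²
= 73·74·147/6 − 8·9·17/6
= 132349 − 204 = 132145

Σk² = 132145


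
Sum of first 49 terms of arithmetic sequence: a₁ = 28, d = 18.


aₙ = 28 + (49-1)×18 = 892
Sₙ = n(a₁+aₙ)/2 = 49×(28+892)/2
= 49×920/2 = 22540

S_49 = 22540


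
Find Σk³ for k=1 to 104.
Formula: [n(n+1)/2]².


n(n+1)/2 = 104×105/2 = 5460
Σk³ = 5460² = 29811600

Σk³ = 29811600


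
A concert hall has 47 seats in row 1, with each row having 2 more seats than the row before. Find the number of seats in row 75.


aₙ = a₁ + (n-1)d
= 47 + (75-1)×2
= 47 + 148
= 195

a_75 = 195


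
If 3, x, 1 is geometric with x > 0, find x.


GM = √(3×1) = √3 = 1.7321

GM = 1.7321


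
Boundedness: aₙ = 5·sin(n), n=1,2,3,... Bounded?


For all n, -1 ≤ sin(n) ≤ 1, so -5 ≤ 5·sin(n) ≤ 5
Lower bound: -5, Upper bound: 5
The sequence IS bounded

Bounded (-5 ≤ aₙ ≤ 5)


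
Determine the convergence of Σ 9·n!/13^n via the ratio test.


aₙ = 9·n!/13^n
a_{n+1}/aₙ = (n+1)!/13^(n+1) × 13^n/n!  (constant 9 cancels)
= (n+1)/13
L = lim(n→∞) (n+1)/13 = ∞
L > 1 → series DIVERGES

Diverges (ratio test: L = ∞ > 1)


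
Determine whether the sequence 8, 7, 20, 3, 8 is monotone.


Differences: -1, 13, -17, 5
Difference at position 2 is +13 (> 0) but position 1 is -1 (< 0) — sequence both rises and falls
→ NOT monotonic

Not monotonic


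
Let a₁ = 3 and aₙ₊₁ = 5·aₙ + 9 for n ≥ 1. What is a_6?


Computing step by step:
a_1 = 3
a_2 = 24
a_3 = 129
a_4 = 654
a_5 = 3279
a_6 = 16404


a_6 = 16404


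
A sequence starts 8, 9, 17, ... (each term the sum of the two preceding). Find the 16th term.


Computing iteratively: 8, 9, 17, 26, 43, 69, 112, 181, 293, 474, 767, 1241, ...
a_16 = 8506

a_16 = 8506


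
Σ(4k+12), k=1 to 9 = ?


Σ(4k+12) = 4·Σk + 12·n
= 4·45 + 12·9
= 180 + 108 = 288

Σ = 288


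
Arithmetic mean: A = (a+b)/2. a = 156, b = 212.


AM = (156 + 212)/2 = 368/2 = 184

AM = 184


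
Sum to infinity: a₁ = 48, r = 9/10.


S∞ = a₁/(1-r) = 48/(1 - 9/10)
= 48/(1/10)
= 480

S∞ = 480


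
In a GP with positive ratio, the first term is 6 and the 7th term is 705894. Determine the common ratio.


r^(n-1) = aₙ/a₁
r^6 = 705894/6 = 117649
r = 117649^(1/6)
= ±7; taking r > 0 gives r = 7

r = 7


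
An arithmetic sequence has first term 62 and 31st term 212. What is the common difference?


d = (aₙ - a₁)/(n-1)
= (212 - 62)/(31-1)
= 150/30 = 5

d = 5


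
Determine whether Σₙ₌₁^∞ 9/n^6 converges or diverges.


p-series test: Σ c/n^p converges if p > 1, diverges if p ≤ 1 (constant c > 0 doesn't affect convergence).
p = 6
6 > 1 → CONVERGES

Converges (p = 6 > 1)


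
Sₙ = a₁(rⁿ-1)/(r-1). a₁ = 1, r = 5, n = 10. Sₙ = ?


Sₙ = 1×(5^10 - 1)/(5 - 1)
= 1×(9765625 - 1)/4
= 1×9765624/4
= 2441406

S_10 = 2441406


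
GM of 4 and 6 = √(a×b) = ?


GM = √(4×6) = √24 = 4.899

GM = 4.899


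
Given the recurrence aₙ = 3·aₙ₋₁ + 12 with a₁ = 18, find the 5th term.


Computing step by step:
a_1 = 18
a_2 = 66
a_3 = 210
a_4 = 642
a_5 = 1938


a_5 = 1938


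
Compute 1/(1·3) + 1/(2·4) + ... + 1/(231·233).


1/(k(k+2)) = (1/2)·(1/k - 1/(k+2)) (partial fractions)
Telescoping: Σ = (1/2)·(1 + 1/2 - 1/232 - 1/233) = 80619/108112

Sum = 80619/108112


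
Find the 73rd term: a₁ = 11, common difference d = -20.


aₙ = a₁ + (n-1)d
= 11 + (73-1)×-20
= 11 - 1440
= -1429

a_73 = -1429


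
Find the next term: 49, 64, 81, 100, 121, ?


Pattern: perfect squares: n²
Terms: 49, 64, 81, 100, 121
Next term = 144

Next term = 144


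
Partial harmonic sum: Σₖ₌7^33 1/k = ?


Σₖ₌7^33 1/k = 1/7 + 1/8 + 1/9 + ... + 1/33
= 21513480570229/13127595717600
≈ 1.6388

Sum = 21513480570229/13127595717600 ≈ 1.6388


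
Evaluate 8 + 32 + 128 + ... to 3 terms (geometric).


Sₙ = 8×(4^3 - 1)/(4 - 1)
= 8×(64 - 1)/3
= 8×63/3
= 168

S_3 = 168


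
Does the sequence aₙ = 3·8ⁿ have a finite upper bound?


aₙ = 3·8ⁿ → as n→∞, aₙ→∞ (since base 8 > 1)
No finite upper bound exists
The sequence is UNBOUNDED

Unbounded (aₙ → ∞ as n → ∞)


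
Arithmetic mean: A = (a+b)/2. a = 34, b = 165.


AM = (34 + 165)/2 = 199/2 = 99.5

AM = 99.5


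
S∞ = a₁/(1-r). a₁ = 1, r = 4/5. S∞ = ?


S∞ = a₁/(1-r) = 1/(1 - 4/5)
= 1/(1/5)
= 5

S∞ = 5


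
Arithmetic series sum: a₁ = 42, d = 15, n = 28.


aₙ = 42 + (28-1)×15 = 447
Sₙ = n(a₁+aₙ)/2 = 28×(42+447)/2
= 28×489/2 = 6846

S_28 = 6846


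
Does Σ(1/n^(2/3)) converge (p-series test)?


p-series test: Σ c/n^p converges if p > 1, diverges if p ≤ 1 (constant c > 0 doesn't affect convergence).
p = 2/3
2/3 ≤ 1 → DIVERGES

Diverges (p = 2/3 ≤ 1)


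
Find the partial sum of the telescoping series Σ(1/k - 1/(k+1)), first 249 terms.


Telescoping: adjacent terms cancel.
= 1/1 - 1/250
= 1 - 1/250 = 249/250

Sum = 249/250


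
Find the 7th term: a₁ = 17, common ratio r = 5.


aₙ = a₁·r^(n-1)
= 17×5^6
= 17×15625
= 265625

a_7 = 265625


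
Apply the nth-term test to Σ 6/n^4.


lim(n→∞) 6/n^4 = 0
lim aₙ = 0 → nth-term test is INCONCLUSIVE
(Need other tests; this is actually a convergent p-series with p=4 > 1)

Inconclusive (lim aₙ = 0; need another test)


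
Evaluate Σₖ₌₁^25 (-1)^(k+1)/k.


S = 1 - 1/2 + 1/3 - 1/4 + 1/5 - 1/6 + 1/7 - 1/8 ± ...
= 0.7127
(Full series converges to +ln(2) ≈ +0.6931)

S_25 = 0.7127


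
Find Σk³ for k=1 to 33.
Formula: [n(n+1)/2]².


n(n+1)/2 = 33×34/2 = 561
Σk³ = 561² = 314721

Σk³ = 314721


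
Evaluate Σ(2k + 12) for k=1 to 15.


Σ(2k+12) = 2·Σk + 12·n
= 2·120 + 12·15
= 240 + 180 = 420

Σ = 420


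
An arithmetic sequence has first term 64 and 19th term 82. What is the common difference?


d = (aₙ - a₁)/(n-1)
= (82 - 64)/(19-1)
= 18/18 = 1

d = 1


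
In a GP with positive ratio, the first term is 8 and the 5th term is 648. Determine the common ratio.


r^(n-1) = aₙ/a₁
r^4 = 648/8 = 81
r = 81^(1/4)
= ±3; taking r > 0 gives r = 3

r = 3


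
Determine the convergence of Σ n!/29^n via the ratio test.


aₙ = n!/29^n
a_{n+1}/aₙ = (n+1)!/29^(n+1) × 29^n/n!
= (n+1)/29
L = lim(n→∞) (n+1)/29 = ∞
L > 1 → series DIVERGES

Diverges (ratio test: L = ∞ > 1)


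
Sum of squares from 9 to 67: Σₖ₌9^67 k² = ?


Σₖ₌9^67 k² = Σₖ₌₁^67 k² − Σₖ₌₁^8 k²
= 67·68·135/6 − 8·9·17/6
= 102510 − 204 = 102306

Σk² = 102306


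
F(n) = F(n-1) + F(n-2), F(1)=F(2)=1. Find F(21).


Fibonacci sequence: 1, 1, 2, 3, 5, 8, 13, 21, 34, 55, 89, ...
F(21) = 10946

F(21) = 10946


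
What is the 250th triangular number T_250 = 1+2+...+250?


n(n+1)/2 = 250×251/2 = 62750/2 = 31375

Σk = 31375


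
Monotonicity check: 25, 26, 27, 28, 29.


Differences: 1, 1, 1, 1
All differences > 0 → strictly INCREASING

Monotonically increasing


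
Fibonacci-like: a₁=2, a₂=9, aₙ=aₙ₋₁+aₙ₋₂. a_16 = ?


Computing iteratively: 2, 9, 11, 20, 31, 51, 82, 133, 215, 348, 563, 911, ...
a_16 = 6244

a_16 = 6244


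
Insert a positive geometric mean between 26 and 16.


GM = √(26×16) = √416 = 20.3961

GM = 20.3961


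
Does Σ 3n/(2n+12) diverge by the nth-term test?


lim(n→∞) 3n/(2n+12) = 3/2 = 3/2  (divide numerator and denominator by n)
lim aₙ = 3/2 ≠ 0 → series DIVERGES

Diverges (lim aₙ = 3/2 ≠ 0)


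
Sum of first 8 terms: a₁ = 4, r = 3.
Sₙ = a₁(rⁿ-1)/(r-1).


Sₙ = 4×(3^8 - 1)/(3 - 1)
= 4×(6561 - 1)/2
= 4×6560/2
= 13120

S_8 = 13120


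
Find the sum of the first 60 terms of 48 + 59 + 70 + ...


aₙ = 48 + (60-1)×11 = 697
Sₙ = n(a₁+aₙ)/2 = 60×(48+697)/2
= 60×745/2 = 22350

S_60 = 22350


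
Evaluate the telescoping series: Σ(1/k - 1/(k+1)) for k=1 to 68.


Telescoping: adjacent terms cancel.
= 1/1 - 1/69
= 1 - 1/69 = 68/69

Sum = 68/69


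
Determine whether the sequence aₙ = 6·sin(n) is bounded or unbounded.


For all n, -1 ≤ sin(n) ≤ 1, so -6 ≤ 6·sin(n) ≤ 6
Lower bound: -6, Upper bound: 6
The sequence IS bounded

Bounded (-6 ≤ aₙ ≤ 6)


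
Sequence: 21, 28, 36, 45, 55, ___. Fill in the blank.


Pattern: triangular numbers: n(n+1)/2
Terms: 21, 28, 36, 45, 55
Next term = 66

Next term = 66


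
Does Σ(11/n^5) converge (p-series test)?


p-series test: Σ c/n^p converges if p > 1, diverges if p ≤ 1 (constant c > 0 doesn't affect convergence).
p = 5
5 > 1 → CONVERGES

Converges (p = 5 > 1)


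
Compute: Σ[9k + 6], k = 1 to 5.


Σ(9k+6) = 9·Σk + 6·n
= 9·15 + 6·5
= 135 + 30 = 165

Σ = 165


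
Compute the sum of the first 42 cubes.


n(n+1)/2 = 42×43/2 = 903
Σk³ = 903² = 815409

Σk³ = 815409


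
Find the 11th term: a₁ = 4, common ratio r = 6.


aₙ = a₁·r^(n-1)
= 4×6^10
= 4×60466176
= 241864704

a_11 = 241864704


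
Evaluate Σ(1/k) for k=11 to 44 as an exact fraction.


Σₖ₌11^44 1/k = 1/11 + 1/12 + 1/13 + ... + 1/44
= 13599602363903961529/9419588158802421600
≈ 1.4438

Sum = 13599602363903961529/9419588158802421600 ≈ 1.4438


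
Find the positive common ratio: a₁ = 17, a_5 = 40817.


r^(n-1) = aₙ/a₁
r^4 = 40817/17 = 2401
r = 2401^(1/4)
= ±7; taking r > 0 gives r = 7

r = 7


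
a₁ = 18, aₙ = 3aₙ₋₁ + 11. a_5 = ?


Computing step by step:
a_1 = 18
a_2 = 65
a_3 = 206
a_4 = 629
a_5 = 1898


a_5 = 1898


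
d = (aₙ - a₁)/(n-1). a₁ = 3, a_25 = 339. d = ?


d = (aₙ - a₁)/(n-1)
= (339 - 3)/(25-1)
= 336/24 = 14

d = 14


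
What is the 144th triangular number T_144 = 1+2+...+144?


n(n+1)/2 = 144×145/2 = 20880/2 = 10440

Σk = 10440


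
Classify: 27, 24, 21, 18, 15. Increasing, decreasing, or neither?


Differences: -3, -3, -3, -3
All differences < 0 → strictly DECREASING

Monotonically decreasing


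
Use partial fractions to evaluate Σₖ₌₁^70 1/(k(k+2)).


1/(k(k+2)) = (1/2)·(1/k - 1/(k+2)) (partial fractions)
Telescoping: Σ = (1/2)·(1 + 1/2 - 1/71 - 1/72) = 7525/10224

Sum = 7525/10224


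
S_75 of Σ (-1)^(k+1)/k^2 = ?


S = 1 - 1/4 + 1/9 - 1/16 + 1/25 - 1/36 + 1/49 - 1/64 ± ...
= 0.8226
(Full series converges to +π²/12 ≈ +0.8225)

S_75 = 0.8226


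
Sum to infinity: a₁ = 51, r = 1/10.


S∞ = a₁/(1-r) = 51/(1 - 1/10)
= 51/(9/10)
= 170/3

S∞ = 170/3


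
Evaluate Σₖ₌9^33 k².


Σₖ₌9^33 k² = Σₖ₌₁^33 k² − Σₖ₌₁^8 k²
= 33·34·67/6 − 8·9·17/6
= 12529 − 204 = 12325

Σk² = 12325


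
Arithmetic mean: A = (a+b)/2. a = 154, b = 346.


AM = (154 + 346)/2 = 500/2 = 250

AM = 250


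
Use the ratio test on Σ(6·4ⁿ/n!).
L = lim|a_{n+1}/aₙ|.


aₙ = 6·4^n/n!
a_{n+1}/aₙ = 4^(n+1)/(n+1)! × n!/4^n  (constant 6 cancels)
= 4/(n+1)
L = lim(n→∞) 4/(n+1) = 0
L < 1 → series CONVERGES

Converges (ratio test: L = 0 < 1)


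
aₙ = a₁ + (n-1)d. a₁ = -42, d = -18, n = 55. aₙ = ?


aₙ = a₁ + (n-1)d
= -42 + (55-1)×-18
= -42 - 972
= -1014

a_55 = -1014


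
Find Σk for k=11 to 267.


Σₖ₌11^267 k = Σₖ₌₁^267 k − Σₖ₌₁^10 k
= 267·268/2 − 10·11/2
= 35778 − 55 = 35723

Σk = 35723


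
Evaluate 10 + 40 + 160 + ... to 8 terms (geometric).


Sₙ = 10×(4^8 - 1)/(4 - 1)
= 10×(65536 - 1)/3
= 10×65535/3
= 218450

S_8 = 218450


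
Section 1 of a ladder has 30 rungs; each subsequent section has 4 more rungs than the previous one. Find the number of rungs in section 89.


aₙ = a₁ + (n-1)d
= 30 + (89-1)×4
= 30 + 352
= 382

a_89 = 382


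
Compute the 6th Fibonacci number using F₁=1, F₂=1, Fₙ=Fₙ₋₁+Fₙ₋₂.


Fibonacci sequence: 1, 1, 2, 3, 5, 8
F(6) = 8

F(6) = 8


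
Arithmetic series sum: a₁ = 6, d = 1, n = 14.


aₙ = 6 + (14-1)×1 = 19
Sₙ = n(a₁+aₙ)/2 = 14×(6+19)/2
= 14×25/2 = 175

S_14 = 175


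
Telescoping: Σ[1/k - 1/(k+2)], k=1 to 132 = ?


Telescoping with gap 2: two head and two tail terms survive.
= (1 + 1/2) - (1/133 + 1/134)
= 3/2 - 1/133 - 1/134 = 13233/8911

Sum = 13233/8911


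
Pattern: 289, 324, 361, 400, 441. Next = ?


Pattern: perfect squares: n²
Terms: 289, 324, 361, 400, 441
Next term = 484

Next term = 484


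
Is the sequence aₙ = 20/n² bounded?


a₁ = 20, a₂ = 20/4, a₃ = 20/9, ...
0 < aₙ ≤ 20 for all n ≥ 1
The sequence IS bounded

Bounded (0 < aₙ ≤ 20)


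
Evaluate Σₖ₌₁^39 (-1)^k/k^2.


S = -1 + 1/4 - 1/9 + 1/16 - 1/25 + 1/36 - 1/49 + 1/64 ± ...
= -0.8228
(Full series converges to -π²/12 ≈ -0.8225)

S_39 = -0.8228


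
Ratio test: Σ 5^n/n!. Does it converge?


aₙ = 5^n/n!
a_{n+1}/aₙ = 5^(n+1)/(n+1)! × n!/5^n
= 5/(n+1)
L = lim(n→∞) 5/(n+1) = 0
L < 1 → series CONVERGES

Converges (ratio test: L = 0 < 1)


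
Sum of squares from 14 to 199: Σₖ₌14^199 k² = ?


Σₖ₌14^199 k² = Σₖ₌₁^199 k² − Σₖ₌₁^13 k²
= 199·200·399/6 − 13·14·27/6
= 2646700 − 819 = 2645881

Σk² = 2645881


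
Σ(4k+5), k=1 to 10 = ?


Σ(4k+5) = 4·Σk + 5·n
= 4·55 + 5·10
= 220 + 50 = 270

Σ = 270


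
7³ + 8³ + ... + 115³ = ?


Σₖ₌7^115 k³ = [115·116/2]² − [6·7/2]²
= 44488900 − 441 = 44488459

Σk³ = 44488459


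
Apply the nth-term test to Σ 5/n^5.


lim(n→∞) 5/n^5 = 0
lim aₙ = 0 → nth-term test is INCONCLUSIVE
(Need other tests; this is actually a convergent p-series with p=5 > 1)

Inconclusive (lim aₙ = 0; need another test)


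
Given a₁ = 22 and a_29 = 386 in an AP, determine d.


d = (aₙ - a₁)/(n-1)
= (386 - 22)/(29-1)
= 364/28 = 13

d = 13


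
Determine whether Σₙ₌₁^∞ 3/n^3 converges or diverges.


p-series test: Σ c/n^p converges if p > 1, diverges if p ≤ 1 (constant c > 0 doesn't affect convergence).
p = 3
3 > 1 → CONVERGES

Converges (p = 3 > 1)


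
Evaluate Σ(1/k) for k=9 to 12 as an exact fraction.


Σₖ₌9^12 1/k = 1/9 + 1/10 + 1/11 + 1/12
= 763/1980
≈ 0.3854

Sum = 763/1980 ≈ 0.3854


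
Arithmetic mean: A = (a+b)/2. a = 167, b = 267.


AM = (167 + 267)/2 = 434/2 = 217

AM = 217


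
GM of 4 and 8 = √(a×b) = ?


GM = √(4×8) = √32 = 5.6569

GM = 5.6569


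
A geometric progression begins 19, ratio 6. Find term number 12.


aₙ = a₁·r^(n-1)
= 19×6^11
= 19×362797056
= 6893144064

a_12 = 6893144064


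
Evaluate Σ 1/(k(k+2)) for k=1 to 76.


1/(k(k+2)) = (1/2)·(1/k - 1/(k+2)) (partial fractions)
Telescoping: Σ = (1/2)·(1 + 1/2 - 1/77 - 1/78) = 4427/6006

Sum = 4427/6006


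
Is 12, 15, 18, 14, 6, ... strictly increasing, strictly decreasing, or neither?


Differences: 3, 3, -4, -8
Difference at position 1 is +3 (> 0) but position 3 is -4 (< 0) — sequence both rises and falls
→ NOT monotonic

Not monotonic


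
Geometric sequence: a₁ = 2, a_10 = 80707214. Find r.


r^(n-1) = aₙ/a₁
r^9 = 80707214/2 = 40353607
r = 40353607^(1/9)
= 7

r = 7


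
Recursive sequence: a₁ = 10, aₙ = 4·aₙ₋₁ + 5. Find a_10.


Computing step by step:
a_1 = 10
a_2 = 45
a_3 = 185
a_4 = 745
a_5 = 2985
a_6 = 11945
a_7 = 47785
a_8 = 191145
a_9 = 764585
a_10 = 3058345


a_10 = 3058345


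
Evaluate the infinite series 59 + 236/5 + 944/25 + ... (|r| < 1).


S∞ = a₁/(1-r) = 59/(1 - 4/5)
= 59/(1/5)
= 295

S∞ = 295


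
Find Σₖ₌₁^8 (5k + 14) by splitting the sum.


Σ(5k+14) = 5·Σk + 14·n
= 5·36 + 14·8
= 180 + 112 = 292

Σ = 292
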